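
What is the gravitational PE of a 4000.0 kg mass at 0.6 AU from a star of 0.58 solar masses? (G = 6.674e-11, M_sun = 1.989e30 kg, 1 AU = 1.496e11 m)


M = 0.58 * 1.989e30 kg = 1.15362e+30 kg; r = 0.6 AU * 1.496e11 m/AU = 8.976e+10 m. U = -GM*m/r = -(6.674e-11 * 1.15362e+30 * 4000.0) / 8.976e+10 = -3.431e+12

-3.431e+12 J


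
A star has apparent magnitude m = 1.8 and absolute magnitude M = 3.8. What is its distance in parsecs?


d = 10^((m - M + 5)/5) = 10^((1.8 - 3.8 + 5)/5) = 3.9811

3.9811 pc


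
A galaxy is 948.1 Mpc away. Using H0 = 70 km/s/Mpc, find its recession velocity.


v = H0 * d = 70 * 948.1 = 66367.0

66367.0 km/s


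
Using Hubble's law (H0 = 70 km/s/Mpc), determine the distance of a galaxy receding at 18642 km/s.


d = v / H0 = 18642 / 70 = 266.3143

266.3143 Mpc


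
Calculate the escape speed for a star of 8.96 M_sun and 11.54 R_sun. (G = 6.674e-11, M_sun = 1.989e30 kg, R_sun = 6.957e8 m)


M = 8.96 * 1.989e30 kg = 1.782144e+31 kg; R = 11.54 * 6.957e8 m = 8.028378e+09 m. v_esc = sqrt(2GM/R) = sqrt(2 * 6.674e-11 * 1.782144e+31 / 8.028378e+09) = 544334.1597

544334.1597 m/s


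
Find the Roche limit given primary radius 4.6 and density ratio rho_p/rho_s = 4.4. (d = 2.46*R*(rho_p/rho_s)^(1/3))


d_Roche = 2.46 * 4.6 * 4.4^(1/3) = 18.5429

18.5429


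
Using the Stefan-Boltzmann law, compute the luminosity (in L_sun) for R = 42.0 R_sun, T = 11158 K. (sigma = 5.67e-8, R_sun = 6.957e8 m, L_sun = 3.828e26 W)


R = 42.0 * 6.957e8 m = 2.92194e+10 m. L = 4*pi*R^2*sigma*T^4 = 4*pi*(2.92194e+10)^2 * 5.67e-8 * 11158^4 = 9.42933225e+30 W. L/L_sun = 9.42933225e+30 / 3.828e26 = 24632.5294

24632.5294 L_sun


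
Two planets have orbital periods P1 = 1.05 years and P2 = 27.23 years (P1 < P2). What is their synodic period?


1/P_syn = |1/P1 - 1/P2| = |1/1.05 - 1/27.23| => P_syn = 1.0921

1.0921 years


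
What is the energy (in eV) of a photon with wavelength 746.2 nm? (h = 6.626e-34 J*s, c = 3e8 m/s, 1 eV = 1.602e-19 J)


E = hc/lambda = 6.626e-34 * 3e8 / 7.462e-07 = 2.664e-19 J = 1.6629 eV

1.6629 eV


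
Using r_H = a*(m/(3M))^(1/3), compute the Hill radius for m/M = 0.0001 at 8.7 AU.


r_H = a * (m/3M)^(1/3) = 8.7 * (0.0001/3)^(1/3) = 0.28

0.28 AU


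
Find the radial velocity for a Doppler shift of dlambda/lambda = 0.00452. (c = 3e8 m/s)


v = (dlambda/lambda) * c = 0.00452 * 3e8 = 1.356e+06

1.356e+06 m/s


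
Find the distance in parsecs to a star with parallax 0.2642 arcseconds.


d = 1/p = 1/0.2642 = 3.785

3.785 pc


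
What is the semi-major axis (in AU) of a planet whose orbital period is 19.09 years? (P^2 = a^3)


a = P^(2/3) = 19.09^(2/3) = 7.1428

7.1428 AU


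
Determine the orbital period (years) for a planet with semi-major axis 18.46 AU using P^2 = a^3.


P = a^(3/2) = 18.46^1.5 = 79.3136

79.3136 years


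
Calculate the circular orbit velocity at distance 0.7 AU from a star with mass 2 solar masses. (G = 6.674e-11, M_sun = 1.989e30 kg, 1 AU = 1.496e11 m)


v = sqrt(GM/r) = sqrt(6.674e-11 * 3.978e+30 / 1.047e+11) = 50351.2984

50351.2984 m/s


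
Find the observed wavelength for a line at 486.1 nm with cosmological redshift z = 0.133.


lam_obs = lam_emit * (1 + z) = 486.1 * (1 + 0.133) = 550.7513

550.7513 nm


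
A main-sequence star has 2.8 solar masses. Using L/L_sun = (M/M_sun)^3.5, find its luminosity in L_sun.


L/L_sun = (M/M_sun)^3.5 = 2.8^3.5 = 36.7327

36.7327 L_sun


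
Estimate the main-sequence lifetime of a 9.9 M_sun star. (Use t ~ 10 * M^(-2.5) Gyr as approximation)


t = 10 * M^(-2.5) = 10 * 9.9^(-2.5) = 0.0324

0.0324 Gyr


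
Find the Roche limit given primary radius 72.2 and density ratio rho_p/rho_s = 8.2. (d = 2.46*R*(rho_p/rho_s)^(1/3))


d_Roche = 2.46 * 72.2 * 8.2^(1/3) = 358.1599

358.1599


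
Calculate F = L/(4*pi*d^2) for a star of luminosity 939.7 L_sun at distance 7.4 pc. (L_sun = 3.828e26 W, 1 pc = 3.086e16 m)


F = L / (4*pi*d^2) = 3.597e+29 / (4*pi*(2.284e+17)^2) = 5.489e-07

5.489e-07 W/m^2


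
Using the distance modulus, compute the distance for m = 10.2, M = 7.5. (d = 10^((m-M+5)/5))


d = 10^((m - M + 5)/5) = 10^((10.2 - 7.5 + 5)/5) = 34.6737

34.6737 pc


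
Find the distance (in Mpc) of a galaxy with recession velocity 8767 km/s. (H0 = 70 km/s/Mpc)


d = v / H0 = 8767 / 70 = 125.2429

125.2429 Mpc


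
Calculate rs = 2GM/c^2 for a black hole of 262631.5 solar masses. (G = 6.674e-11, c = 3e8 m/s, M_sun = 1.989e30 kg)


M = 262631.5 * 1.989e30 kg = 5.223740535e+35 kg. rs = 2GM/c^2 = 2 * 6.674e-11 * 5.223740535e+35 / (3e8)^2 = 7.747e+08

7.747e+08 m


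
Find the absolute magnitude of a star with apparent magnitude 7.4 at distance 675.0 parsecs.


M = m - 5*log10(d) + 5 = 7.4 - 5*log10(675.0) + 5 = -1.7465

-1.7465


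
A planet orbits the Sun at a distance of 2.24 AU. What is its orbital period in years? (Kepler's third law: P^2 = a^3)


P = a^(3/2) = 2.24^1.5 = 3.3525

3.3525 years


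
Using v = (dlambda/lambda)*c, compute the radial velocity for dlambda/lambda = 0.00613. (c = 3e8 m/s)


v = (dlambda/lambda) * c = 0.00613 * 3e8 = 1.839e+06

1.839e+06 m/s


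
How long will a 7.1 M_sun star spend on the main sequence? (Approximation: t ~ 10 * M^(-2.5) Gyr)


t = 10 * M^(-2.5) = 10 * 7.1^(-2.5) = 0.0744

0.0744 Gyr


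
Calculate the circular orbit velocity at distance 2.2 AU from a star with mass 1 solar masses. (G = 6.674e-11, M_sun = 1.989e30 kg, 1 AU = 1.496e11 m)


v = sqrt(GM/r) = sqrt(6.674e-11 * 1.989e+30 / 3.291e+11) = 20083.2205

20083.2205 m/s


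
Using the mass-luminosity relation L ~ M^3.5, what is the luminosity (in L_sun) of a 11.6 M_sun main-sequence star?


L/L_sun = (M/M_sun)^3.5 = 11.6^3.5 = 5316.2202

5316.2202 L_sun


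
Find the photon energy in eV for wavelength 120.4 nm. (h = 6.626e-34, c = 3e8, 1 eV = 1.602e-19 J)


E = hc/lambda = 6.626e-34 * 3e8 / 1.204e-07 = 1.651e-18 J = 10.3058 eV

10.3058 eV


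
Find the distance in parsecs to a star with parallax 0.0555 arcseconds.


d = 1/p = 1/0.0555 = 18.018

18.018 pc


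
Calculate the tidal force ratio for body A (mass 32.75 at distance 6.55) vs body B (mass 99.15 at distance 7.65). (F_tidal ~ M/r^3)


Ratio = (M1/r1^3) / (M2/r2^3) = (32.75/6.55^3) / (99.15/7.65^3) = 0.5262

0.5262


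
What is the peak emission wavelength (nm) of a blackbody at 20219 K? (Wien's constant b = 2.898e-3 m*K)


lam_max = b / T = 2.898e-3 / 20219 = 1.433e-07 m = 143.3305 nm

143.3305 nm


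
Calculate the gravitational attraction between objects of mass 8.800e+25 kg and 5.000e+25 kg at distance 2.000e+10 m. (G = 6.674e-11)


F = G*m1*m2/r^2 = 6.674e-11 * 8.800e+25 * 5.000e+25 / (2.000e+10)^2 = 6.674e-11 * 4.400e+51 / 4.000e+20 = 7.341e+20

7.341e+20 N


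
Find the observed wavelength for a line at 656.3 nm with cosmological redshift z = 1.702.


lam_obs = lam_emit * (1 + z) = 656.3 * (1 + 1.702) = 1773.3226

1773.3226 nm


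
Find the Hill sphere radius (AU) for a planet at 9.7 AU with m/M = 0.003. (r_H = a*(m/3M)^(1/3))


r_H = a * (m/3M)^(1/3) = 9.7 * (0.003/3)^(1/3) = 0.97

0.97 AU


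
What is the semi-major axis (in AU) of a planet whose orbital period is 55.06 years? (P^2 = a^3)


a = P^(2/3) = 55.06^(2/3) = 14.473

14.473 AU


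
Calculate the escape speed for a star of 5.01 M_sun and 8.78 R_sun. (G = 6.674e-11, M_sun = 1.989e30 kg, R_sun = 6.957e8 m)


M = 5.01 * 1.989e30 kg = 9.96489e+30 kg; R = 8.78 * 6.957e8 m = 6.108246e+09 m. v_esc = sqrt(2GM/R) = sqrt(2 * 6.674e-11 * 9.96489e+30 / 6.108246e+09) = 466644.4381

466644.4381 m/s


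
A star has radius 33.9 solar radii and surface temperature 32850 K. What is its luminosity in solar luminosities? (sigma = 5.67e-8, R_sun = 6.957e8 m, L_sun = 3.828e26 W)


R = 33.9 * 6.957e8 m = 2.358423e+10 m. L = 4*pi*R^2*sigma*T^4 = 4*pi*(2.358423e+10)^2 * 5.67e-8 * 32850^4 = 4.615064994e+32 W. L/L_sun = 4.615064994e+32 / 3.828e26 = 1.206e+06

1.206e+06 L_sun


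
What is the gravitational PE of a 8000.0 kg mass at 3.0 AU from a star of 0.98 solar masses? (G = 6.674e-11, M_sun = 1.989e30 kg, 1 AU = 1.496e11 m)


M = 0.98 * 1.989e30 kg = 1.94922e+30 kg; r = 3.0 AU * 1.496e11 m/AU = 4.488e+11 m. U = -GM*m/r = -(6.674e-11 * 1.94922e+30 * 8000.0) / 4.488e+11 = -2.319e+12

-2.319e+12 J


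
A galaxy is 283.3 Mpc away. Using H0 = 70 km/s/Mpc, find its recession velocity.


v = H0 * d = 70 * 283.3 = 19831.0

19831.0 km/s


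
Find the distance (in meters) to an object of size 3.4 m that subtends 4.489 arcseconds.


D = size / theta_rad, theta_rad = 4.489 * pi/(180*3600) = 2.176e-05, D = 156226.407

156226.407 m


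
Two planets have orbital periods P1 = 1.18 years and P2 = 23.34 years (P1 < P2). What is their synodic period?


1/P_syn = |1/P1 - 1/P2| = |1/1.18 - 1/23.34| => P_syn = 1.2428

1.2428 years


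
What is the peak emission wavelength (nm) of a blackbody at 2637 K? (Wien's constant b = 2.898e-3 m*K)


lam_max = b / T = 2.898e-3 / 2637 = 1.099e-06 m = 1098.9761 nm

1098.9761 nm


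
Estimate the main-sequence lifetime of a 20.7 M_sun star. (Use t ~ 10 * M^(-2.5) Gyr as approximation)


t = 10 * M^(-2.5) = 10 * 20.7^(-2.5) = 0.0051

0.0051 Gyr


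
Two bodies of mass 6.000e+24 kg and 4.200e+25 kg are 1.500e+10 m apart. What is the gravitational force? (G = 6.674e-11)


F = G*m1*m2/r^2 = 6.674e-11 * 6.000e+24 * 4.200e+25 / (1.500e+10)^2 = 6.674e-11 * 2.520e+50 / 2.250e+20 = 7.475e+19

7.475e+19 N


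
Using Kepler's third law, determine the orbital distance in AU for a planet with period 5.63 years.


a = P^(2/3) = 5.63^(2/3) = 3.1647

3.1647 AU


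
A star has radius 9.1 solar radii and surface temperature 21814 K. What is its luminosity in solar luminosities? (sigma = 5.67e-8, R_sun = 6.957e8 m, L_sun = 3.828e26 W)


R = 9.1 * 6.957e8 m = 6.33087e+09 m. L = 4*pi*R^2*sigma*T^4 = 4*pi*(6.33087e+09)^2 * 5.67e-8 * 21814^4 = 6.466375934e+30 W. L/L_sun = 6.466375934e+30 / 3.828e26 = 16892.3091

16892.3091 L_sun


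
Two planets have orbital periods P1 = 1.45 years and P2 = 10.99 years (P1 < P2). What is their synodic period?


1/P_syn = |1/P1 - 1/P2| = |1/1.45 - 1/10.99| => P_syn = 1.6704

1.6704 years


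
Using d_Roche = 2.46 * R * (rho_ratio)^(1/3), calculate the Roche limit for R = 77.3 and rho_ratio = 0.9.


d_Roche = 2.46 * 77.3 * 0.9^(1/3) = 183.5955

183.5955


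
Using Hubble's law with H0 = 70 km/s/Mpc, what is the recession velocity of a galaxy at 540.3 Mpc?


v = H0 * d = 70 * 540.3 = 37821.0

37821.0 km/s


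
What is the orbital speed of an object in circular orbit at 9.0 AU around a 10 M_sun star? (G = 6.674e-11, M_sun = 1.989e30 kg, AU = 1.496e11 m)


v = sqrt(GM/r) = sqrt(6.674e-11 * 1.989e+31 / 1.346e+12) = 31399.5512

31399.5512 m/s


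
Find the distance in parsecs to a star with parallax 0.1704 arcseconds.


d = 1/p = 1/0.1704 = 5.8685

5.8685 pc


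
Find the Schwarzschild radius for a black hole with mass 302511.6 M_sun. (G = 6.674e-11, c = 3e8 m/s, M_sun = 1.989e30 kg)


M = 302511.6 * 1.989e30 kg = 6.016955724e+35 kg. rs = 2GM/c^2 = 2 * 6.674e-11 * 6.016955724e+35 / (3e8)^2 = 8.924e+08

8.924e+08 m


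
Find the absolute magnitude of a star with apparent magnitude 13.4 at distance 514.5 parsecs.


M = m - 5*log10(d) + 5 = 13.4 - 5*log10(514.5) + 5 = 4.8431

4.8431


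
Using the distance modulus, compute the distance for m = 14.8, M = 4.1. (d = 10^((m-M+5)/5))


d = 10^((m - M + 5)/5) = 10^((14.8 - 4.1 + 5)/5) = 1380.3843

1380.3843 pc


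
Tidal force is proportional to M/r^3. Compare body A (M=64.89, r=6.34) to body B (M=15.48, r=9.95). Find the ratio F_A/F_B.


Ratio = (M1/r1^3) / (M2/r2^3) = (64.89/6.34^3) / (15.48/9.95^3) = 16.2035

16.2035


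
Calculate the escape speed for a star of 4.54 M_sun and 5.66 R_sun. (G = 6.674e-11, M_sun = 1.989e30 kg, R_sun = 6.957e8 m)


M = 4.54 * 1.989e30 kg = 9.03006e+30 kg; R = 5.66 * 6.957e8 m = 3.937662e+09 m. v_esc = sqrt(2GM/R) = sqrt(2 * 6.674e-11 * 9.03006e+30 / 3.937662e+09) = 553266.2771

553266.2771 m/s


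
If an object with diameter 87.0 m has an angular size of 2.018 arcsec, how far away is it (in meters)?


D = size / theta_rad, theta_rad = 2.018 * pi/(180*3600) = 9.784e-06, D = 8.892e+06

8.892e+06 m


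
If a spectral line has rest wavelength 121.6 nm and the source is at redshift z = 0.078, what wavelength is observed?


lam_obs = lam_emit * (1 + z) = 121.6 * (1 + 0.078) = 131.0848

131.0848 nm


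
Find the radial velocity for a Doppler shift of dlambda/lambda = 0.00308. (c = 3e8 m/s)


v = (dlambda/lambda) * c = 0.00308 * 3e8 = 924000.0

924000.0 m/s


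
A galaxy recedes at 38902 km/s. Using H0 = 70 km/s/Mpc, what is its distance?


d = v / H0 = 38902 / 70 = 555.7429

555.7429 Mpc


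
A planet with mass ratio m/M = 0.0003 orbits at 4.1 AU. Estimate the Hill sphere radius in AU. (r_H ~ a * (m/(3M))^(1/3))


r_H = a * (m/3M)^(1/3) = 4.1 * (0.0003/3)^(1/3) = 0.1903

0.1903 AU


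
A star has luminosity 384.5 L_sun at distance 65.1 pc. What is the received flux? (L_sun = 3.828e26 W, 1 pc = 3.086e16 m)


F = L / (4*pi*d^2) = 1.472e+29 / (4*pi*(2.009e+18)^2) = 2.902e-09

2.902e-09 W/m^2


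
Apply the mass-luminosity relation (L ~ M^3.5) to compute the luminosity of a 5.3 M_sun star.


L/L_sun = (M/M_sun)^3.5 = 5.3^3.5 = 342.7406

342.7406 L_sun


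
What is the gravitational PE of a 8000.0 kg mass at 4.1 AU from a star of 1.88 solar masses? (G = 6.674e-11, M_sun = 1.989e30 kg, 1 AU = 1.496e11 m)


M = 1.88 * 1.989e30 kg = 3.73932e+30 kg; r = 4.1 AU * 1.496e11 m/AU = 6.1336e+11 m. U = -GM*m/r = -(6.674e-11 * 3.73932e+30 * 8000.0) / 6.1336e+11 = -3.255e+12

-3.255e+12 J


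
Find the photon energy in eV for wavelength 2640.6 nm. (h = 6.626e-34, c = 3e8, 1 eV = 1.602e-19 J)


E = hc/lambda = 6.626e-34 * 3e8 / 2.641e-06 = 7.528e-20 J = 0.4699 eV

0.4699 eV


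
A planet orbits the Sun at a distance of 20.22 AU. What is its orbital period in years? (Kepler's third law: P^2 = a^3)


P = a^(3/2) = 20.22^1.5 = 90.9226

90.9226 years


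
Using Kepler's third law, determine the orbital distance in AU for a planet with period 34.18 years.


a = P^(2/3) = 34.18^(2/3) = 10.5321

10.5321 AU


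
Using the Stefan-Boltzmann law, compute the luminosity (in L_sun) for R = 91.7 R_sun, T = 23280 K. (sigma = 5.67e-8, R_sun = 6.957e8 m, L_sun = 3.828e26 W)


R = 91.7 * 6.957e8 m = 6.379569e+10 m. L = 4*pi*R^2*sigma*T^4 = 4*pi*(6.379569e+10)^2 * 5.67e-8 * 23280^4 = 8.517409051e+32 W. L/L_sun = 8.517409051e+32 / 3.828e26 = 2.225e+06

2.225e+06 L_sun


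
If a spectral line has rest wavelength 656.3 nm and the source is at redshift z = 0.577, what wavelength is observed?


lam_obs = lam_emit * (1 + z) = 656.3 * (1 + 0.577) = 1034.9851

1034.9851 nm


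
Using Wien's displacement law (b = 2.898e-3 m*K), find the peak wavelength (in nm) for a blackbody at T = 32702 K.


lam_max = b / T = 2.898e-3 / 32702 = 8.862e-08 m = 88.6184 nm

88.6184 nm


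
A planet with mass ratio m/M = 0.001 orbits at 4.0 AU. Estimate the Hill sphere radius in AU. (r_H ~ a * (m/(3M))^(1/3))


r_H = a * (m/3M)^(1/3) = 4.0 * (0.001/3)^(1/3) = 0.2773

0.2773 AU


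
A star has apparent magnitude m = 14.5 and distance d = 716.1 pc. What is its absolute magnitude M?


M = m - 5*log10(d) + 5 = 14.5 - 5*log10(716.1) + 5 = 5.2251

5.2251


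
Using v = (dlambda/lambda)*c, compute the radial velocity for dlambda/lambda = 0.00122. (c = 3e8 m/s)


v = (dlambda/lambda) * c = 0.00122 * 3e8 = 366000.0

366000.0 m/s


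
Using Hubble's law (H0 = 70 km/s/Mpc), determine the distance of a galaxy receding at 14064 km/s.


d = v / H0 = 14064 / 70 = 200.9143

200.9143 Mpc


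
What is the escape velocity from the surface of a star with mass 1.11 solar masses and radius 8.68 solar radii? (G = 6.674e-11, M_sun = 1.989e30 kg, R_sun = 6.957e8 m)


M = 1.11 * 1.989e30 kg = 2.20779e+30 kg; R = 8.68 * 6.957e8 m = 6.038676e+09 m. v_esc = sqrt(2GM/R) = sqrt(2 * 6.674e-11 * 2.20779e+30 / 6.038676e+09) = 220910.3764

220910.3764 m/s


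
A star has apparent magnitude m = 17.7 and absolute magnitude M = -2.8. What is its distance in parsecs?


d = 10^((m - M + 5)/5) = 10^((17.7 - -2.8 + 5)/5) = 125892.5412

125892.5412 pc


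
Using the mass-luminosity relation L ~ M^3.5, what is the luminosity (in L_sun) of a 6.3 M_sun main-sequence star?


L/L_sun = (M/M_sun)^3.5 = 6.3^3.5 = 627.613

627.613 L_sun


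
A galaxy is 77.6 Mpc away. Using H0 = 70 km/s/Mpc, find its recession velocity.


v = H0 * d = 70 * 77.6 = 5432.0

5432.0 km/s


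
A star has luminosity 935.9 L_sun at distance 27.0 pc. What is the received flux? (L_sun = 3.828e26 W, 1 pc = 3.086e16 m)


F = L / (4*pi*d^2) = 3.583e+29 / (4*pi*(8.332e+17)^2) = 4.107e-08

4.107e-08 W/m^2


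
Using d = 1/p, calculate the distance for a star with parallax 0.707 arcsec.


d = 1/p = 1/0.707 = 1.4144

1.4144 pc


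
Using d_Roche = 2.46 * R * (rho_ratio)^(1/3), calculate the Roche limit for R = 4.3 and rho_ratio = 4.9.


d_Roche = 2.46 * 4.3 * 4.9^(1/3) = 17.9667

17.9667


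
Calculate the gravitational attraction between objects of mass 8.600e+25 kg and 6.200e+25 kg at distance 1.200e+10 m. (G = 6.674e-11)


F = G*m1*m2/r^2 = 6.674e-11 * 8.600e+25 * 6.200e+25 / (1.200e+10)^2 = 6.674e-11 * 5.332e+51 / 1.440e+20 = 2.471e+21

2.471e+21 N


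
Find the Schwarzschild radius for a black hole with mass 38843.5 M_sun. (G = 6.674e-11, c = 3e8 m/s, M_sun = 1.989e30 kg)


M = 38843.5 * 1.989e30 kg = 7.72597215e+34 kg. rs = 2GM/c^2 = 2 * 6.674e-11 * 7.72597215e+34 / (3e8)^2 = 1.146e+08

1.146e+08 m


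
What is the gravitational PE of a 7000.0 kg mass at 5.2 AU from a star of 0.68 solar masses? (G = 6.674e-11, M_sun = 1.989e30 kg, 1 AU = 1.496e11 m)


M = 0.68 * 1.989e30 kg = 1.35252e+30 kg; r = 5.2 AU * 1.496e11 m/AU = 7.7792e+11 m. U = -GM*m/r = -(6.674e-11 * 1.35252e+30 * 7000.0) / 7.7792e+11 = -8.123e+11

-8.123e+11 J


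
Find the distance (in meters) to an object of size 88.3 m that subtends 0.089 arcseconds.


D = size / theta_rad, theta_rad = 0.089 * pi/(180*3600) = 4.315e-07, D = 2.046e+08

2.046e+08 m


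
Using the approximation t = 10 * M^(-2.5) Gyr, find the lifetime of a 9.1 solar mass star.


t = 10 * M^(-2.5) = 10 * 9.1^(-2.5) = 0.04

0.04 Gyr


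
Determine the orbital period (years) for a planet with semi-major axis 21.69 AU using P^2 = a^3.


P = a^(3/2) = 21.69^1.5 = 101.0158

101.0158 years


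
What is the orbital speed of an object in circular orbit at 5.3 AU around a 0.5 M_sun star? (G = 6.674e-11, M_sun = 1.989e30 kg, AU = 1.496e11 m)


v = sqrt(GM/r) = sqrt(6.674e-11 * 9.945e+29 / 7.929e+11) = 9149.3821

9149.3821 m/s


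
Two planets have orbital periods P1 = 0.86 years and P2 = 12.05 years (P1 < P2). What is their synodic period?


1/P_syn = |1/P1 - 1/P2| = |1/0.86 - 1/12.05| => P_syn = 0.9261

0.9261 years


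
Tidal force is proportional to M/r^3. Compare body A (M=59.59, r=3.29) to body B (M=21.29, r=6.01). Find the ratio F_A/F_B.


Ratio = (M1/r1^3) / (M2/r2^3) = (59.59/3.29^3) / (21.29/6.01^3) = 17.0621

17.0621


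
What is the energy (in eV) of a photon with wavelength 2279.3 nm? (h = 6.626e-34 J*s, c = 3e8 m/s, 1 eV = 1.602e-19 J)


E = hc/lambda = 6.626e-34 * 3e8 / 2.279e-06 = 8.721e-20 J = 0.5444 eV

0.5444 eV


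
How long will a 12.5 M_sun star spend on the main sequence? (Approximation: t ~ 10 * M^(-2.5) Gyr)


t = 10 * M^(-2.5) = 10 * 12.5^(-2.5) = 0.0181

0.0181 Gyr


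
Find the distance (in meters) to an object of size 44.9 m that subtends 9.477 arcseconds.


D = size / theta_rad, theta_rad = 9.477 * pi/(180*3600) = 4.595e-05, D = 977238.5566

977238.5566 m


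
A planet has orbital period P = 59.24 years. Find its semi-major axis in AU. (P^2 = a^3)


a = P^(2/3) = 59.24^(2/3) = 15.1965

15.1965 AU


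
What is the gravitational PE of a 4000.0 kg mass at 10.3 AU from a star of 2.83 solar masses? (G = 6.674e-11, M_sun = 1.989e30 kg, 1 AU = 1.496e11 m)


M = 2.83 * 1.989e30 kg = 5.62887e+30 kg; r = 10.3 AU * 1.496e11 m/AU = 1.54088e+12 m. U = -GM*m/r = -(6.674e-11 * 5.62887e+30 * 4000.0) / 1.54088e+12 = -9.752e+11

-9.752e+11 J


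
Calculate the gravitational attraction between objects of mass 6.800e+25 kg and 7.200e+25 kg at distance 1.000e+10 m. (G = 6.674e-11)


F = G*m1*m2/r^2 = 6.674e-11 * 6.800e+25 * 7.200e+25 / (1.000e+10)^2 = 6.674e-11 * 4.896e+51 / 1.000e+20 = 3.268e+21

3.268e+21 N


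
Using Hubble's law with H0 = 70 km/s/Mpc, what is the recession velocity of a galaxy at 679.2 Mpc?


v = H0 * d = 70 * 679.2 = 47544.0

47544.0 km/s


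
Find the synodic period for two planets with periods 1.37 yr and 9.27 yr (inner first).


1/P_syn = |1/P1 - 1/P2| = |1/1.37 - 1/9.27| => P_syn = 1.6076

1.6076 years


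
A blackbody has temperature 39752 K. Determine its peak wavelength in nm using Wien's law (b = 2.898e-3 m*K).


lam_max = b / T = 2.898e-3 / 39752 = 7.290e-08 m = 72.902 nm

72.902 nm


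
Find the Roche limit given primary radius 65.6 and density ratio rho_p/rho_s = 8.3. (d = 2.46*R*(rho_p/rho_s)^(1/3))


d_Roche = 2.46 * 65.6 * 8.3^(1/3) = 326.737

326.737


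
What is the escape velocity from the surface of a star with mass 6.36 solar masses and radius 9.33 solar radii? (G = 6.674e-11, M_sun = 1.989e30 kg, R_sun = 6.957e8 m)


M = 6.36 * 1.989e30 kg = 1.265004e+31 kg; R = 9.33 * 6.957e8 m = 6.490881e+09 m. v_esc = sqrt(2GM/R) = sqrt(2 * 6.674e-11 * 1.265004e+31 / 6.490881e+09) = 510037.6368

510037.6368 m/s


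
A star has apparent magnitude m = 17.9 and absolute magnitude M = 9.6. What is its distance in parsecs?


d = 10^((m - M + 5)/5) = 10^((17.9 - 9.6 + 5)/5) = 457.0882

457.0882 pc


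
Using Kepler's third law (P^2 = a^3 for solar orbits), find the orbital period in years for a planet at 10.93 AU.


P = a^(3/2) = 10.93^1.5 = 36.1352

36.1352 years


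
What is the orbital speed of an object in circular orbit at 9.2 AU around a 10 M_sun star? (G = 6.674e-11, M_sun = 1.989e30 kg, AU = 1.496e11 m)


v = sqrt(GM/r) = sqrt(6.674e-11 * 1.989e+31 / 1.376e+12) = 31056.3764

31056.3764 m/s


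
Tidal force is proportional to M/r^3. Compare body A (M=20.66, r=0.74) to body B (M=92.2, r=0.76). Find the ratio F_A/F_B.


Ratio = (M1/r1^3) / (M2/r2^3) = (20.66/0.74^3) / (92.2/0.76^3) = 0.2427

0.2427


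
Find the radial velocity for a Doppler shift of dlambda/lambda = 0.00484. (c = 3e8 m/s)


v = (dlambda/lambda) * c = 0.00484 * 3e8 = 1.452e+06

1.452e+06 m/s


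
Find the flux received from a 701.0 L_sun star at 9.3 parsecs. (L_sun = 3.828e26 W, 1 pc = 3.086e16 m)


F = L / (4*pi*d^2) = 2.683e+29 / (4*pi*(2.870e+17)^2) = 2.593e-07

2.593e-07 W/m^2


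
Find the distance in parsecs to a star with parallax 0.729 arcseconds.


d = 1/p = 1/0.729 = 1.3717

1.3717 pc


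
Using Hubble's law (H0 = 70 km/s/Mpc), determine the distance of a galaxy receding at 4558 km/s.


d = v / H0 = 4558 / 70 = 65.1143

65.1143 Mpc


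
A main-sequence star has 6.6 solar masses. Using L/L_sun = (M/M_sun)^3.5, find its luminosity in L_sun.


L/L_sun = (M/M_sun)^3.5 = 6.6^3.5 = 738.5906

738.5906 L_sun


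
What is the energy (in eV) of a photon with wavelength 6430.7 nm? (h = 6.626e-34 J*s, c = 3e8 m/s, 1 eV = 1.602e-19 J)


E = hc/lambda = 6.626e-34 * 3e8 / 6.431e-06 = 3.091e-20 J = 0.193 eV

0.193 eV


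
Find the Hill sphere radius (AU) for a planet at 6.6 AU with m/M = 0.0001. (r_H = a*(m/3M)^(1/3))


r_H = a * (m/3M)^(1/3) = 6.6 * (0.0001/3)^(1/3) = 0.2124

0.2124 AU


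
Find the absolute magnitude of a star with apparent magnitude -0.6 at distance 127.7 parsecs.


M = m - 5*log10(d) + 5 = -0.6 - 5*log10(127.7) + 5 = -6.131

-6.131


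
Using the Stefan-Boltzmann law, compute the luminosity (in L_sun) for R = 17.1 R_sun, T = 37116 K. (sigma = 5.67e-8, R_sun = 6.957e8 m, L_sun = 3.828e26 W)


R = 17.1 * 6.957e8 m = 1.189647e+10 m. L = 4*pi*R^2*sigma*T^4 = 4*pi*(1.189647e+10)^2 * 5.67e-8 * 37116^4 = 1.913699814e+32 W. L/L_sun = 1.913699814e+32 / 3.828e26 = 499921.5815

499921.5815 L_sun


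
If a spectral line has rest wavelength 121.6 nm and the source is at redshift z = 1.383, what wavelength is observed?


lam_obs = lam_emit * (1 + z) = 121.6 * (1 + 1.383) = 289.7728

289.7728 nm


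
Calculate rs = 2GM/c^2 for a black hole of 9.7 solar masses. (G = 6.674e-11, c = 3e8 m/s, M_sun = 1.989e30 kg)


M = 9.7 * 1.989e30 kg = 1.92933e+31 kg. rs = 2GM/c^2 = 2 * 6.674e-11 * 1.92933e+31 / (3e8)^2 = 28614.1076

28614.1076 m


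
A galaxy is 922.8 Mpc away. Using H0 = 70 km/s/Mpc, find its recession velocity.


v = H0 * d = 70 * 922.8 = 64596.0

64596.0 km/s


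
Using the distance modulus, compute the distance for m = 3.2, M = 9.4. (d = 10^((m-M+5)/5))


d = 10^((m - M + 5)/5) = 10^((3.2 - 9.4 + 5)/5) = 0.5754

0.5754 pc


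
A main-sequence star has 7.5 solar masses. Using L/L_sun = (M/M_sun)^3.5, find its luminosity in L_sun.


L/L_sun = (M/M_sun)^3.5 = 7.5^3.5 = 1155.3523

1155.3523 L_sun


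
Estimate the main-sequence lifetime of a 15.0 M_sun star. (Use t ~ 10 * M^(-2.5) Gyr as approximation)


t = 10 * M^(-2.5) = 10 * 15.0^(-2.5) = 0.0115

0.0115 Gyr


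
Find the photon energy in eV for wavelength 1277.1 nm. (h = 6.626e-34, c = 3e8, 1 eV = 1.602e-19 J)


E = hc/lambda = 6.626e-34 * 3e8 / 1.277e-06 = 1.556e-19 J = 0.9716 eV

0.9716 eV


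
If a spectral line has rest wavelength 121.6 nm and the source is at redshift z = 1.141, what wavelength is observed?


lam_obs = lam_emit * (1 + z) = 121.6 * (1 + 1.141) = 260.3456

260.3456 nm


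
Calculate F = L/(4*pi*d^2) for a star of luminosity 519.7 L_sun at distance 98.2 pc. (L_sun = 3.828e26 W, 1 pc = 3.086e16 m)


F = L / (4*pi*d^2) = 1.989e+29 / (4*pi*(3.030e+18)^2) = 1.724e-09

1.724e-09 W/m^2


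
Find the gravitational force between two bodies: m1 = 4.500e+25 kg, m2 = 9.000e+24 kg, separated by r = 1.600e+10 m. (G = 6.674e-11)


F = G*m1*m2/r^2 = 6.674e-11 * 4.500e+25 * 9.000e+24 / (1.600e+10)^2 = 6.674e-11 * 4.050e+50 / 2.560e+20 = 1.056e+20

1.056e+20 N


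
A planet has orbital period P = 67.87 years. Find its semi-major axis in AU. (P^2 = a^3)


a = P^(2/3) = 67.87^(2/3) = 16.6387

16.6387 AU


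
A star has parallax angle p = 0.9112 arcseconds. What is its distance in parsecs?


d = 1/p = 1/0.9112 = 1.0975

1.0975 pc


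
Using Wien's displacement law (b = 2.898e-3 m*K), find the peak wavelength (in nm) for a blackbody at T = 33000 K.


lam_max = b / T = 2.898e-3 / 33000 = 8.782e-08 m = 87.8182 nm

87.8182 nm


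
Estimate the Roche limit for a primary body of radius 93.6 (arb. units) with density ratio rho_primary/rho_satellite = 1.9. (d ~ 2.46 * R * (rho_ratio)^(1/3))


d_Roche = 2.46 * 93.6 * 1.9^(1/3) = 285.1864

285.1864


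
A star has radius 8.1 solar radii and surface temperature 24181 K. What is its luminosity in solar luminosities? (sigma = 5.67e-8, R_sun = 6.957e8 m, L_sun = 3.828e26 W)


R = 8.1 * 6.957e8 m = 5.63517e+09 m. L = 4*pi*R^2*sigma*T^4 = 4*pi*(5.63517e+09)^2 * 5.67e-8 * 24181^4 = 7.735777958e+30 W. L/L_sun = 7.735777958e+30 / 3.828e26 = 20208.4064

20208.4064 L_sun


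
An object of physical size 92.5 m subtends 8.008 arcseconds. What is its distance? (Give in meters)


D = size / theta_rad, theta_rad = 8.008 * pi/(180*3600) = 3.882e-05, D = 2.383e+06

2.383e+06 m


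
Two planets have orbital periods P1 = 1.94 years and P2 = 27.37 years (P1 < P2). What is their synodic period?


1/P_syn = |1/P1 - 1/P2| = |1/1.94 - 1/27.37| => P_syn = 2.088

2.088 years


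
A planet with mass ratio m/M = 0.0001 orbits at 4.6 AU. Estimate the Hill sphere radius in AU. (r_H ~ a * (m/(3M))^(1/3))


r_H = a * (m/3M)^(1/3) = 4.6 * (0.0001/3)^(1/3) = 0.148

0.148 AU


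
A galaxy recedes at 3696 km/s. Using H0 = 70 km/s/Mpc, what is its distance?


d = v / H0 = 3696 / 70 = 52.8

52.8 Mpc


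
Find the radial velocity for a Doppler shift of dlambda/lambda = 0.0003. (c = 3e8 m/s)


v = (dlambda/lambda) * c = 0.0003 * 3e8 = 90000.0

90000.0 m/s


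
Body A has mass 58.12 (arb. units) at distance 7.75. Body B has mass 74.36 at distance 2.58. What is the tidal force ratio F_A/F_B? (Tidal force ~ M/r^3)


Ratio = (M1/r1^3) / (M2/r2^3) = (58.12/7.75^3) / (74.36/2.58^3) = 0.0288

0.0288


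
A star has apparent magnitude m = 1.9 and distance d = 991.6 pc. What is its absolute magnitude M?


M = m - 5*log10(d) + 5 = 1.9 - 5*log10(991.6) + 5 = -8.0817

-8.0817


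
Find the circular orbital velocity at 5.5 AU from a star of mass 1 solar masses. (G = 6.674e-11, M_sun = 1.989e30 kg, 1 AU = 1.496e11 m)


v = sqrt(GM/r) = sqrt(6.674e-11 * 1.989e+30 / 8.228e+11) = 12701.7439

12701.7439 m/s


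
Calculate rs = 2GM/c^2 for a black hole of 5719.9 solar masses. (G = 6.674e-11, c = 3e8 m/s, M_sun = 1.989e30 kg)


M = 5719.9 * 1.989e30 kg = 1.13768811e+34 kg. rs = 2GM/c^2 = 2 * 6.674e-11 * 1.13768811e+34 / (3e8)^2 = 1.687e+07

1.687e+07 m


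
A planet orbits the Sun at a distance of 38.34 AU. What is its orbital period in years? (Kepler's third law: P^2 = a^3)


P = a^(3/2) = 38.34^1.5 = 237.3986

237.3986 years


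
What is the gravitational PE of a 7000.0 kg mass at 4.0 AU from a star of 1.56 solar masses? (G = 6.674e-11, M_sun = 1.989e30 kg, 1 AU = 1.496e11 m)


M = 1.56 * 1.989e30 kg = 3.10284e+30 kg; r = 4.0 AU * 1.496e11 m/AU = 5.984e+11 m. U = -GM*m/r = -(6.674e-11 * 3.10284e+30 * 7000.0) / 5.984e+11 = -2.422e+12

-2.422e+12 J


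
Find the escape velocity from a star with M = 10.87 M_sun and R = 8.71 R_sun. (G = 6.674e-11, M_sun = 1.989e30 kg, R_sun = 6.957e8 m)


M = 10.87 * 1.989e30 kg = 2.162043e+31 kg; R = 8.71 * 6.957e8 m = 6.059547e+09 m. v_esc = sqrt(2GM/R) = sqrt(2 * 6.674e-11 * 2.162043e+31 / 6.059547e+09) = 690112.9601

690112.9601 m/s


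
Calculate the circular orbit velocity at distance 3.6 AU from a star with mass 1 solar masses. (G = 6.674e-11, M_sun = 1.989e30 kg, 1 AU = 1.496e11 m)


v = sqrt(GM/r) = sqrt(6.674e-11 * 1.989e+30 / 5.386e+11) = 15699.7756

15699.7756 m/s


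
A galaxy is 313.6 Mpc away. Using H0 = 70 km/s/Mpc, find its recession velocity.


v = H0 * d = 70 * 313.6 = 21952.0

21952.0 km/s


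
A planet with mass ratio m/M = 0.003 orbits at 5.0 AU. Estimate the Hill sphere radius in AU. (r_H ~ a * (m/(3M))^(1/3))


r_H = a * (m/3M)^(1/3) = 5.0 * (0.003/3)^(1/3) = 0.5

0.5 AU


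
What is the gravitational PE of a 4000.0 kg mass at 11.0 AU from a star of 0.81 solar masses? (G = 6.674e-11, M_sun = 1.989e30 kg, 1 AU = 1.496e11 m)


M = 0.81 * 1.989e30 kg = 1.61109e+30 kg; r = 11.0 AU * 1.496e11 m/AU = 1.6456e+12 m. U = -GM*m/r = -(6.674e-11 * 1.61109e+30 * 4000.0) / 1.6456e+12 = -2.614e+11

-2.614e+11 J


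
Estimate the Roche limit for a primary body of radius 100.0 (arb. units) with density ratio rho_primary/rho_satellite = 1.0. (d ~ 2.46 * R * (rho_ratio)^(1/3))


d_Roche = 2.46 * 100.0 * 1.0^(1/3) = 246.0

246.0


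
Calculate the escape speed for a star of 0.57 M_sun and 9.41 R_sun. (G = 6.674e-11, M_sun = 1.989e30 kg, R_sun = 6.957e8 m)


M = 0.57 * 1.989e30 kg = 1.13373e+30 kg; R = 9.41 * 6.957e8 m = 6.546537e+09 m. v_esc = sqrt(2GM/R) = sqrt(2 * 6.674e-11 * 1.13373e+30 / 6.546537e+09) = 152039.7354

152039.7354 m/s


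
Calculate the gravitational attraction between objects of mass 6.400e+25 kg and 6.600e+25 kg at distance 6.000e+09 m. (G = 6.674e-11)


F = G*m1*m2/r^2 = 6.674e-11 * 6.400e+25 * 6.600e+25 / (6.000e+09)^2 = 6.674e-11 * 4.224e+51 / 3.600e+19 = 7.831e+21

7.831e+21 N


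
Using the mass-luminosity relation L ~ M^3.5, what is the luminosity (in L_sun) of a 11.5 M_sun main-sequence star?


L/L_sun = (M/M_sun)^3.5 = 11.5^3.5 = 5157.5381

5157.5381 L_sun


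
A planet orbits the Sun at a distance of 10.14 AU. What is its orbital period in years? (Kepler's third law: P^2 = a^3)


P = a^(3/2) = 10.14^1.5 = 32.2892

32.2892 years


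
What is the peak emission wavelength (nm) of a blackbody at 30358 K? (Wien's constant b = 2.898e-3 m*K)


lam_max = b / T = 2.898e-3 / 30358 = 9.546e-08 m = 95.4608 nm

95.4608 nm


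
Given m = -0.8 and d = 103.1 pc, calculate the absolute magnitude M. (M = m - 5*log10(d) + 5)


M = m - 5*log10(d) + 5 = -0.8 - 5*log10(103.1) + 5 = -5.8663

-5.8663


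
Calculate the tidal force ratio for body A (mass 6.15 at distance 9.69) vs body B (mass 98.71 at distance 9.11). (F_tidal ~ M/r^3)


Ratio = (M1/r1^3) / (M2/r2^3) = (6.15/9.69^3) / (98.71/9.11^3) = 0.0518

0.0518


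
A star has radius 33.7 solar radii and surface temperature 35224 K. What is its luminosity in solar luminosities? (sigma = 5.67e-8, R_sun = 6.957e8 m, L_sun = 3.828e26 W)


R = 33.7 * 6.957e8 m = 2.344509e+10 m. L = 4*pi*R^2*sigma*T^4 = 4*pi*(2.344509e+10)^2 * 5.67e-8 * 35224^4 = 6.029085201e+32 W. L/L_sun = 6.029085201e+32 / 3.828e26 = 1.575e+06

1.575e+06 L_sun


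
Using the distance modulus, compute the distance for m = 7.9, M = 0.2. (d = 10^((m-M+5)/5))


d = 10^((m - M + 5)/5) = 10^((7.9 - 0.2 + 5)/5) = 346.7369

346.7369 pc


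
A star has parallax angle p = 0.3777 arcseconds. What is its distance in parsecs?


d = 1/p = 1/0.3777 = 2.6476

2.6476 pc


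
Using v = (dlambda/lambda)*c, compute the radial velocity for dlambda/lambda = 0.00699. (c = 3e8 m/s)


v = (dlambda/lambda) * c = 0.00699 * 3e8 = 2.097e+06

2.097e+06 m/s


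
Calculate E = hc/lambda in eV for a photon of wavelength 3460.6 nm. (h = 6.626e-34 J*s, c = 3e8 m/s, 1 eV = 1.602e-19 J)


E = hc/lambda = 6.626e-34 * 3e8 / 3.461e-06 = 5.744e-20 J = 0.3586 eV

0.3586 eV


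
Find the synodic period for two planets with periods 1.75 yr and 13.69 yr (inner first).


1/P_syn = |1/P1 - 1/P2| = |1/1.75 - 1/13.69| => P_syn = 2.0065

2.0065 years


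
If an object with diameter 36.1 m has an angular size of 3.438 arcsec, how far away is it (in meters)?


D = size / theta_rad, theta_rad = 3.438 * pi/(180*3600) = 1.667e-05, D = 2.166e+06

2.166e+06 m


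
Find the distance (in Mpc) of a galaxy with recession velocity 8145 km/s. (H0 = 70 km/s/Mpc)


d = v / H0 = 8145 / 70 = 116.3571

116.3571 Mpc


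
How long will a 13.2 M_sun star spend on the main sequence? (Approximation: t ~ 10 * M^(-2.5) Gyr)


t = 10 * M^(-2.5) = 10 * 13.2^(-2.5) = 0.0158

0.0158 Gyr


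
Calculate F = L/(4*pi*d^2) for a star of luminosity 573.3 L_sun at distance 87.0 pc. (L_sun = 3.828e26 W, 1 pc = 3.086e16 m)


F = L / (4*pi*d^2) = 2.195e+29 / (4*pi*(2.685e+18)^2) = 2.423e-09

2.423e-09 W/m^2


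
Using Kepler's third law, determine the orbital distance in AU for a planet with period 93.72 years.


a = P^(2/3) = 93.72^(2/3) = 20.6326

20.6326 AU


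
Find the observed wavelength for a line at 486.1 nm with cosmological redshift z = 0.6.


lam_obs = lam_emit * (1 + z) = 486.1 * (1 + 0.6) = 777.76

777.76 nm


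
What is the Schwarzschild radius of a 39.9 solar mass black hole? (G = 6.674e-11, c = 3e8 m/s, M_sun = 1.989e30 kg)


M = 39.9 * 1.989e30 kg = 7.93611e+31 kg. rs = 2GM/c^2 = 2 * 6.674e-11 * 7.93611e+31 / (3e8)^2 = 117701.3292

117701.3292 m


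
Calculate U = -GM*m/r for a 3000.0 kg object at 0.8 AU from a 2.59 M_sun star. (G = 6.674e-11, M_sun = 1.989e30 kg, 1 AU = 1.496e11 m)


M = 2.59 * 1.989e30 kg = 5.15151e+30 kg; r = 0.8 AU * 1.496e11 m/AU = 1.1968e+11 m. U = -GM*m/r = -(6.674e-11 * 5.15151e+30 * 3000.0) / 1.1968e+11 = -8.618e+12

-8.618e+12 J


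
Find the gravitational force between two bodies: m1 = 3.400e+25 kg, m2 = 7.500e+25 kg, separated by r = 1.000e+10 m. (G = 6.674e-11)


F = G*m1*m2/r^2 = 6.674e-11 * 3.400e+25 * 7.500e+25 / (1.000e+10)^2 = 6.674e-11 * 2.550e+51 / 1.000e+20 = 1.702e+21

1.702e+21 N


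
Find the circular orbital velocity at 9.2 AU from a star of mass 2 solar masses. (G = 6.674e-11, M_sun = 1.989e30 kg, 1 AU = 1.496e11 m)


v = sqrt(GM/r) = sqrt(6.674e-11 * 3.978e+30 / 1.376e+12) = 13888.8338

13888.8338 m/s


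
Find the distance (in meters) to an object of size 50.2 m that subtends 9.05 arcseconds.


D = size / theta_rad, theta_rad = 9.05 * pi/(180*3600) = 4.388e-05, D = 1.144e+06

1.144e+06 m


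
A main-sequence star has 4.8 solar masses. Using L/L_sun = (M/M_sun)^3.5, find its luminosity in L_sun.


L/L_sun = (M/M_sun)^3.5 = 4.8^3.5 = 242.2949

242.2949 L_sun


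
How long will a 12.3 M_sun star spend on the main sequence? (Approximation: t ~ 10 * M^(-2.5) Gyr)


t = 10 * M^(-2.5) = 10 * 12.3^(-2.5) = 0.0188

0.0188 Gyr


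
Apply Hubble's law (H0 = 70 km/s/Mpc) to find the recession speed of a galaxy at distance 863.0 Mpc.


v = H0 * d = 70 * 863.0 = 60410.0

60410.0 km/s


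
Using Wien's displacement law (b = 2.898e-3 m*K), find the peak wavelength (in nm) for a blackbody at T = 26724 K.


lam_max = b / T = 2.898e-3 / 26724 = 1.084e-07 m = 108.4419 nm

108.4419 nm


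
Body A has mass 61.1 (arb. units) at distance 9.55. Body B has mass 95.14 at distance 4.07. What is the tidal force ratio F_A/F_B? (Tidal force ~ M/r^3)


Ratio = (M1/r1^3) / (M2/r2^3) = (61.1/9.55^3) / (95.14/4.07^3) = 0.0497

0.0497


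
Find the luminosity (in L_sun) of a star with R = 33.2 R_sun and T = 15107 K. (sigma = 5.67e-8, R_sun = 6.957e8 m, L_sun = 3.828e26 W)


R = 33.2 * 6.957e8 m = 2.309724e+10 m. L = 4*pi*R^2*sigma*T^4 = 4*pi*(2.309724e+10)^2 * 5.67e-8 * 15107^4 = 1.979821398e+31 W. L/L_sun = 1.979821398e+31 / 3.828e26 = 51719.4723

51719.4723 L_sun


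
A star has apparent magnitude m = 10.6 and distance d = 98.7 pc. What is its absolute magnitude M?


M = m - 5*log10(d) + 5 = 10.6 - 5*log10(98.7) + 5 = 5.6284

5.6284


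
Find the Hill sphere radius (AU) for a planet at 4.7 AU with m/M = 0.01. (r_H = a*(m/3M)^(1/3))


r_H = a * (m/3M)^(1/3) = 4.7 * (0.01/3)^(1/3) = 0.7021

0.7021 AU


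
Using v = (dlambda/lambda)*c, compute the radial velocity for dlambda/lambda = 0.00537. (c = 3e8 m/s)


v = (dlambda/lambda) * c = 0.00537 * 3e8 = 1.611e+06

1.611e+06 m/s


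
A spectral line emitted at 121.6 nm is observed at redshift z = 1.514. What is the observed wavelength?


lam_obs = lam_emit * (1 + z) = 121.6 * (1 + 1.514) = 305.7024

305.7024 nm


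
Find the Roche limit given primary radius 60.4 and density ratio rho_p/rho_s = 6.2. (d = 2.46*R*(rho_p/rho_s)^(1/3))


d_Roche = 2.46 * 60.4 * 6.2^(1/3) = 272.9623

272.9623


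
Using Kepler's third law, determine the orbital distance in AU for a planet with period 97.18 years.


a = P^(2/3) = 97.18^(2/3) = 21.1374

21.1374 AU


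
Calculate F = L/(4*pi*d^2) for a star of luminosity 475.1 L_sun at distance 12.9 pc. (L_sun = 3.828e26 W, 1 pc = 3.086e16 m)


F = L / (4*pi*d^2) = 1.819e+29 / (4*pi*(3.981e+17)^2) = 9.132e-08

9.132e-08 W/m^2


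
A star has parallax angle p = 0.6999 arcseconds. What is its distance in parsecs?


d = 1/p = 1/0.6999 = 1.4288

1.4288 pc


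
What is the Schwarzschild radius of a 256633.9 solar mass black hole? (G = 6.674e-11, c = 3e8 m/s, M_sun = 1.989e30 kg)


M = 256633.9 * 1.989e30 kg = 5.104448271e+35 kg. rs = 2GM/c^2 = 2 * 6.674e-11 * 5.104448271e+35 / (3e8)^2 = 7.570e+08

7.570e+08 m


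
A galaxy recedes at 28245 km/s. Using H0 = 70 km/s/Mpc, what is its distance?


d = v / H0 = 28245 / 70 = 403.5

403.5 Mpc


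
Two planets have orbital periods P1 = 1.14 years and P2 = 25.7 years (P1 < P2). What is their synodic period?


1/P_syn = |1/P1 - 1/P2| = |1/1.14 - 1/25.7| => P_syn = 1.1929

1.1929 years
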